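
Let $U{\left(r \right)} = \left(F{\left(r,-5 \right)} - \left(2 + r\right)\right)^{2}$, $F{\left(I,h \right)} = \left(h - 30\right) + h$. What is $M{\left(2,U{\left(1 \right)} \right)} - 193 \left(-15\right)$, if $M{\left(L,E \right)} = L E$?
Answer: $6593$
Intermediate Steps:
$F{\left(I,h \right)} = -30 + 2 h$ ($F{\left(I,h \right)} = \left(h - 30\right) + h = \left(-30 + h\right) + h = -30 + 2 h$)
$U{\left(r \right)} = \left(-42 - r\right)^{2}$ ($U{\left(r \right)} = \left(\left(-30 + 2 \left(-5\right)\right) - \left(2 + r\right)\right)^{2} = \left(\left(-30 - 10\right) - \left(2 + r\right)\right)^{2} = \left(-40 - \left(2 + r\right)\right)^{2} = \left(-42 - r\right)^{2}$)
$M{\left(L,E \right)} = E L$
$M{\left(2,U{\left(1 \right)} \right)} - 193 \left(-15\right) = \left(42 + 1\right)^{2} \cdot 2 - 193 \left(-15\right) = 43^{2} \cdot 2 - -2895 = 1849 \cdot 2 + 2895 = 3698 + 2895 = 6593$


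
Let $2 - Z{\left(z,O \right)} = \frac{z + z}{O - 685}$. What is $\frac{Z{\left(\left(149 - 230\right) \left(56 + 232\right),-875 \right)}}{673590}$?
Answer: $- \frac{907}{21891675} \approx -4.1431 \cdot 10^{-5}$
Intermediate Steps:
$Z{\left(z,O \right)} = 2 - \frac{2 z}{-685 + O}$ ($Z{\left(z,O \right)} = 2 - \frac{z + z}{O - 685} = 2 - \frac{2 z}{-685 + O}$)
$\frac{Z{\left(\left(149 - 230\right) \left(56 + 232\right),-875 \right)}}{673590} = \frac{2 \frac{1}{-685 - 875} \left(-685 - 875 - \left(149 - 230\right) \left(56 + 232\right)\right)}{673590} = \frac{2 \left(-685 - 875 - \left(149 - 230\right) 288\right)}{-1560} \cdot \frac{1}{673590} = 2 \left(- \frac{1}{1560}\right) \left(-685 - 875 - \left(149 - 230\right) 288\right) \frac{1}{673590} = 2 \left(- \frac{1}{1560}\right) \left(-685 - 875 - \left(-81\right) 288\right) \frac{1}{673590} = 2 \left(- \frac{1}{1560}\right) \left(-685 - 875 - -23328\right) \frac{1}{673590} = 2 \left(- \frac{1}{1560}\right) \left(-685 - 875 + 23328\right) \frac{1}{673590} = 2 \left(- \frac{1}{1560}\right) 21768 \cdot \frac{1}{673590} = \left(- \frac{1814}{65}\right) \frac{1}{673590} = - \frac{907}{21891675}$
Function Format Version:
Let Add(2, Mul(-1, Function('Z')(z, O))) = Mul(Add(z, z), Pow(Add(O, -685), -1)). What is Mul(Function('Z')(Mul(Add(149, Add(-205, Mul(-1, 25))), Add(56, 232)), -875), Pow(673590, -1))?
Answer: Rational(-907, 21891675) ≈ -4.1431e-5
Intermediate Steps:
Function('Z')(z, O) = Add(2, Mul(-2, z, Pow(Add(-685, O), -1))) (Function('Z')(z, O) = Add(2, Mul(-1, Mul(Add(z, z), Pow(Add(O, -685), -1)))) = Add(2, Mul(-1, Mul(Mul(2, z), Pow(Add(-685, O), -1)))) = Add(2, Mul(-1, Mul(2, z, Pow(Add(-685, O), -1)))) = Add(2, Mul(-2, z, Pow(Add(-685, O), -1))))
Mul(Function('Z')(Mul(Add(149, Add(-205, Mul(-1, 25))), Add(56, 232)), -875), Pow(673590, -1)) = Mul(Mul(2, Pow(Add(-685, -875), -1), Add(-685, -875, Mul(-1, Mul(Add(149, Add(-205, Mul(-1, 25))), Add(56, 232))))), Pow(673590, -1)) = Mul(Mul(2, Pow(-1560, -1), Add(-685, -875, Mul(-1, Mul(Add(149, Add(-205, -25)), 288)))), Rational(1, 673590)) = Mul(Mul(2, Rational(-1, 1560), Add(-685, -875, Mul(-1, Mul(Add(149, -230), 288)))), Rational(1, 673590)) = Mul(Mul(2, Rational(-1, 1560), Add(-685, -875, Mul(-1, Mul(-81, 288)))), Rational(1, 673590)) = Mul(Mul(2, Rational(-1, 1560), Add(-685, -875, Mul(-1, -23328))), Rational(1, 673590)) = Mul(Mul(2, Rational(-1, 1560), Add(-685, -875, 23328)), Rational(1, 673590)) = Mul(Mul(2, Rational(-1, 1560), 21768), Rational(1, 673590)) = Mul(Rational(-1814, 65), Rational(1, 673590)) = Rational(-907, 21891675)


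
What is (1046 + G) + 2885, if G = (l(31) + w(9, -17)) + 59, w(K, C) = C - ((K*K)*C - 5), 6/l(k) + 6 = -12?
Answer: 16064/3 ≈ 5354.7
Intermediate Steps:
l(k) = -⅓ (l(k) = 6/(-6 - 12) = 6/(-18) = 6*(-1/18) = -⅓)
w(K, C) = 5 + C - C*K² (w(K, C) = C - (K²*C - 5) = C - (C*K² - 5) = C - (-5 + C*K²) = C + (5 - C*K²) = 5 + C - C*K²)
G = 4271/3 (G = (-⅓ + (5 - 17 - 1*(-17)*9²)) + 59 = (-⅓ + (5 - 17 - 1*(-17)*81)) + 59 = (-⅓ + (5 - 17 + 1377)) + 59 = (-⅓ + 1365) + 59 = 4094/3 + 59 = 4271/3 ≈ 1423.7)
(1046 + G) + 2885 = (1046 + 4271/3) + 2885 = 7409/3 + 2885 = 16064/3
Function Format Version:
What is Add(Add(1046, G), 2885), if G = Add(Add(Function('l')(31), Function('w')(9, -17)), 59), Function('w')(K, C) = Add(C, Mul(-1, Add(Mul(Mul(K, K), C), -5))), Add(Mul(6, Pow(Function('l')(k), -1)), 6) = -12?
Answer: Rational(16064, 3) ≈ 5354.7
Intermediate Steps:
Function('l')(k) = Rational(-1, 3) (Function('l')(k) = Mul(6, Pow(Add(-6, -12), -1)) = Mul(6, Pow(-18, -1)) = Mul(6, Rational(-1, 18)) = Rational(-1, 3))
Function('w')(K, C) = Add(5, C, Mul(-1, C, Pow(K, 2))) (Function('w')(K, C) = Add(C, Mul(-1, Add(Mul(Pow(K, 2), C), -5))) = Add(C, Mul(-1, Add(Mul(C, Pow(K, 2)), -5))) = Add(C, Mul(-1, Add(-5, Mul(C, Pow(K, 2))))) = Add(C, Add(5, Mul(-1, C, Pow(K, 2)))) = Add(5, C, Mul(-1, C, Pow(K, 2))))
G = Rational(4271, 3) (G = Add(Add(Rational(-1, 3), Add(5, -17, Mul(-1, -17, Pow(9, 2)))), 59) = Add(Add(Rational(-1, 3), Add(5, -17, Mul(-1, -17, 81))), 59) = Add(Add(Rational(-1, 3), Add(5, -17, 1377)), 59) = Add(Add(Rational(-1, 3), 1365), 59) = Add(Rational(4094, 3), 59) = Rational(4271, 3) ≈ 1423.7)
Add(Add(1046, G), 2885) = Add(Add(1046, Rational(4271, 3)), 2885) = Add(Rational(7409, 3), 2885) = Rational(16064, 3)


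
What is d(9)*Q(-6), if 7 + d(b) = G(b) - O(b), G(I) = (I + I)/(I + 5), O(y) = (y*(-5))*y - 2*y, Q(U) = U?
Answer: -17526/7 ≈ -2503.7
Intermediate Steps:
O(y) = -5*y² - 2*y (O(y) = (-5*y)*y - 2*y = -5*y² - 2*y)
G(I) = 2*I/(5 + I) (G(I) = (2*I)/(5 + I) = 2*I/(5 + I))
d(b) = -7 + b*(2 + 5*b) + 2*b/(5 + b) (d(b) = -7 + (2*b/(5 + b) - (-1)*b*(2 + 5*b)) = -7 + (2*b/(5 + b) + b*(2 + 5*b)) = -7 + (b*(2 + 5*b) + 2*b/(5 + b)) = -7 + b*(2 + 5*b) + 2*b/(5 + b))
d(9)*Q(-6) = ((2*9 + (-7 + 9*(2 + 5*9))*(5 + 9))/(5 + 9))*(-6) = ((18 + (-7 + 9*(2 + 45))*14)/14)*(-6) = ((18 + (-7 + 9*47)*14)/14)*(-6) = ((18 + (-7 + 423)*14)/14)*(-6) = ((18 + 416*14)/14)*(-6) = ((18 + 5824)/14)*(-6) = ((1/14)*5842)*(-6) = (2921/7)*(-6) = -17526/7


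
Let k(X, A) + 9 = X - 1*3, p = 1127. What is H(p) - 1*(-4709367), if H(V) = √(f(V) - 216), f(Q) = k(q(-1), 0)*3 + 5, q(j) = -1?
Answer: 4709367 + 5*I*√10 ≈ 4.7094e+6 + 15.811*I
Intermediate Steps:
k(X, A) = -12 + X (k(X, A) = -9 + (X - 1*3) = -9 + (X - 3) = -9 + (-3 + X) = -12 + X)
f(Q) = -34 (f(Q) = (-12 - 1)*3 + 5 = -13*3 + 5 = -39 + 5 = -34)
H(V) = 5*I*√10 (H(V) = √(-34 - 216) = √(-250) = 5*I*√10)
H(p) - 1*(-4709367) = 5*I*√10 - 1*(-4709367) = 5*I*√10 + 4709367 = 4709367 + 5*I*√10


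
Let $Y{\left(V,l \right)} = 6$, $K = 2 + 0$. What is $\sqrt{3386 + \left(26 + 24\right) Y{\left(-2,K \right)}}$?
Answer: $\sqrt{3686} \approx 60.712$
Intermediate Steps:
$K = 2$
$\sqrt{3386 + \left(26 + 24\right) Y{\left(-2,K \right)}} = \sqrt{3386 + \left(26 + 24\right) 6} = \sqrt{3386 + 50 \cdot 6} = \sqrt{3386 + 300} = \sqrt{3686}$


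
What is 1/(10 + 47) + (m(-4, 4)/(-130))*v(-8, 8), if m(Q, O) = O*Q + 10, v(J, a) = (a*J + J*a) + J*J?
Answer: -10879/3705 ≈ -2.9363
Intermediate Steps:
v(J, a) = J² + 2*J*a (v(J, a) = (J*a + J*a) + J² = 2*J*a + J² = J² + 2*J*a)
m(Q, O) = 10 + O*Q
1/(10 + 47) + (m(-4, 4)/(-130))*v(-8, 8) = 1/(10 + 47) + ((10 + 4*(-4))/(-130))*(-8*(-8 + 2*8)) = 1/57 + ((10 - 16)*(-1/130))*(-8*(-8 + 16)) = 1/57 + (-6*(-1/130))*(-8*8) = 1/57 + (3/65)*(-64) = 1/57 - 192/65 = -10879/3705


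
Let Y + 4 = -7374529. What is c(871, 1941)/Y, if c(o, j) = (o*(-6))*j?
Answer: 10143666/7374533 ≈ 1.3755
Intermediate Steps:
Y = -7374533 (Y = -4 - 7374529 = -7374533)
c(o, j) = -6*j*o (c(o, j) = (-6*o)*j = -6*j*o)
c(871, 1941)/Y = -6*1941*871/(-7374533) = -10143666*(-1/7374533) = 10143666/7374533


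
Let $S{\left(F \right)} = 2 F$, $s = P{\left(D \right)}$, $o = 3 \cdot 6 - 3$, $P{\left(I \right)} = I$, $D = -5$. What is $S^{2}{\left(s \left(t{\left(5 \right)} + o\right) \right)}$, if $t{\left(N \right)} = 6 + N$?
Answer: $67600$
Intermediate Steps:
$o = 15$ ($o = 18 - 3 = 15$)
$s = -5$
$S^{2}{\left(s \left(t{\left(5 \right)} + o\right) \right)} = \left(2 \left(- 5 \left(\left(6 + 5\right) + 15\right)\right)\right)^{2} = \left(2 \left(- 5 \left(11 + 15\right)\right)\right)^{2} = \left(2 \left(\left(-5\right) 26\right)\right)^{2} = \left(2 \left(-130\right)\right)^{2} = \left(-260\right)^{2} = 67600$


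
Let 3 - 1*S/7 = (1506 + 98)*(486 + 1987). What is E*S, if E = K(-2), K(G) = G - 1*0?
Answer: 55533646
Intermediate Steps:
K(G) = G (K(G) = G + 0 = G)
E = -2
S = -27766823 (S = 21 - 7*(1506 + 98)*(486 + 1987) = 21 - 11228*2473 = 21 - 7*3966692 = 21 - 27766844 = -27766823)
E*S = -2*(-27766823) = 55533646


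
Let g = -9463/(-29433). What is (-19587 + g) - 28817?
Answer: -1424665469/29433 ≈ -48404.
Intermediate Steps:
g = 9463/29433 (g = -9463*(-1/29433) = 9463/29433 ≈ 0.32151)
(-19587 + g) - 28817 = (-19587 + 9463/29433) - 28817 = -576494708/29433 - 28817 = -1424665469/29433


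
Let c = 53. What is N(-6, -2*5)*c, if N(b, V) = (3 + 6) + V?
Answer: -53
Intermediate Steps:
N(b, V) = 9 + V
N(-6, -2*5)*c = (9 - 2*5)*53 = (9 - 10)*53 = -1*53 = -53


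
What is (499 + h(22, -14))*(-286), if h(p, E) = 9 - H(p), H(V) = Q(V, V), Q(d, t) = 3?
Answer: -144430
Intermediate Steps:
H(V) = 3
h(p, E) = 6 (h(p, E) = 9 - 1*3 = 9 - 3 = 6)
(499 + h(22, -14))*(-286) = (499 + 6)*(-286) = 505*(-286) = -144430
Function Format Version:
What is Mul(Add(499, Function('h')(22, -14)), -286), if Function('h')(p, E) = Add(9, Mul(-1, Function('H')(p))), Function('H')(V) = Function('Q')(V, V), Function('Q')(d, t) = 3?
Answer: -144430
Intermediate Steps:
Function('H')(V) = 3
Function('h')(p, E) = 6 (Function('h')(p, E) = Add(9, Mul(-1, 3)) = Add(9, -3) = 6)
Mul(Add(499, Function('h')(22, -14)), -286) = Mul(Add(499, 6), -286) = Mul(505, -286) = -144430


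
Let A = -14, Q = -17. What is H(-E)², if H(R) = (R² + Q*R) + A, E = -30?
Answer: 141376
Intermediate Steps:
H(R) = -14 + R² - 17*R (H(R) = (R² - 17*R) - 14 = -14 + R² - 17*R)
H(-E)² = (-14 + (-1*(-30))² - (-17)*(-30))² = (-14 + 30² - 17*30)² = (-14 + 900 - 510)² = 376² = 141376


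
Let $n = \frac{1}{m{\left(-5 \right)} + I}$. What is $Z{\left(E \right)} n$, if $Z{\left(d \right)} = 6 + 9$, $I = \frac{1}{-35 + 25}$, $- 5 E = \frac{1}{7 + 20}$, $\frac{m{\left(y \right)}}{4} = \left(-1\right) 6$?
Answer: $- \frac{150}{241} \approx -0.62241$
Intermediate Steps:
$m{\left(y \right)} = -24$ ($m{\left(y \right)} = 4 \left(\left(-1\right) 6\right) = 4 \left(-6\right) = -24$)
$E = - \frac{1}{135}$ ($E = - \frac{1}{5 \left(7 + 20\right)} = - \frac{1}{5 \cdot 27} = \left(- \frac{1}{5}\right) \frac{1}{27} = - \frac{1}{135} \approx -0.0074074$)
$I = - \frac{1}{10}$ ($I = \frac{1}{-10} = - \frac{1}{10} \approx -0.1$)
$Z{\left(d \right)} = 15$
$n = - \frac{10}{241}$ ($n = \frac{1}{-24 - \frac{1}{10}} = \frac{1}{- \frac{241}{10}} = - \frac{10}{241} \approx -0.041494$)
$Z{\left(E \right)} n = 15 \left(- \frac{10}{241}\right) = - \frac{150}{241}$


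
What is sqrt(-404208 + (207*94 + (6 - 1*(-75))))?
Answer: 9*I*sqrt(4749) ≈ 620.22*I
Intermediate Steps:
sqrt(-404208 + (207*94 + (6 - 1*(-75)))) = sqrt(-404208 + (19458 + (6 + 75))) = sqrt(-404208 + (19458 + 81)) = sqrt(-404208 + 19539) = sqrt(-384669) = 9*I*sqrt(4749)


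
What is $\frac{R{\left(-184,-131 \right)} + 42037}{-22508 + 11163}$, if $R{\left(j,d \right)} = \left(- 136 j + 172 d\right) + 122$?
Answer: $- \frac{44651}{11345} \approx -3.9357$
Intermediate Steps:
$R{\left(j,d \right)} = 122 - 136 j + 172 d$
$\frac{R{\left(-184,-131 \right)} + 42037}{-22508 + 11163} = \frac{\left(122 - -25024 + 172 \left(-131\right)\right) + 42037}{-22508 + 11163} = \frac{\left(122 + 25024 - 22532\right) + 42037}{-11345} = \left(2614 + 42037\right) \left(- \frac{1}{11345}\right) = 44651 \left(- \frac{1}{11345}\right) = - \frac{44651}{11345}$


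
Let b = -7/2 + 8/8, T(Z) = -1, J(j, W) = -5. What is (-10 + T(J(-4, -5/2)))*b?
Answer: 55/2 ≈ 27.500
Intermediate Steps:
b = -5/2 (b = -7*½ + 8*(⅛) = -7/2 + 1 = -5/2 ≈ -2.5000)
(-10 + T(J(-4, -5/2)))*b = (-10 - 1)*(-5/2) = -11*(-5/2) = 55/2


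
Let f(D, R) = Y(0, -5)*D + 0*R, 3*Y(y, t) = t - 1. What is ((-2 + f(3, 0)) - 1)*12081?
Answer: -108729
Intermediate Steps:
Y(y, t) = -⅓ + t/3 (Y(y, t) = (t - 1)/3 = (-1 + t)/3 = -⅓ + t/3)
f(D, R) = -2*D (f(D, R) = (-⅓ + (⅓)*(-5))*D + 0*R = (-⅓ - 5/3)*D + 0 = -2*D + 0 = -2*D)
((-2 + f(3, 0)) - 1)*12081 = ((-2 - 2*3) - 1)*12081 = ((-2 - 6) - 1)*12081 = (-8 - 1)*12081 = -9*12081 = -108729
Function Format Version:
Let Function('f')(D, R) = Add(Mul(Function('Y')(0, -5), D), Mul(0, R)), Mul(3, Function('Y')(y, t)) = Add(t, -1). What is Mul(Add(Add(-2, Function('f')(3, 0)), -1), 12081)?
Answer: -108729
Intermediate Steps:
Function('Y')(y, t) = Add(Rational(-1, 3), Mul(Rational(1, 3), t)) (Function('Y')(y, t) = Mul(Rational(1, 3), Add(t, -1)) = Mul(Rational(1, 3), Add(-1, t)) = Add(Rational(-1, 3), Mul(Rational(1, 3), t)))
Function('f')(D, R) = Mul(-2, D) (Function('f')(D, R) = Add(Mul(Add(Rational(-1, 3), Mul(Rational(1, 3), -5)), D), Mul(0, R)) = Add(Mul(Add(Rational(-1, 3), Rational(-5, 3)), D), 0) = Add(Mul(-2, D), 0) = Mul(-2, D))
Mul(Add(Add(-2, Function('f')(3, 0)), -1), 12081) = Mul(Add(Add(-2, Mul(-2, 3)), -1), 12081) = Mul(Add(Add(-2, -6), -1), 12081) = Mul(Add(-8, -1), 12081) = Mul(-9, 12081) = -108729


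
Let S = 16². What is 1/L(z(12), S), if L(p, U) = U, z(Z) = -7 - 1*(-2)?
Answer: 1/256 ≈ 0.0039063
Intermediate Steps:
z(Z) = -5 (z(Z) = -7 + 2 = -5)
S = 256
1/L(z(12), S) = 1/256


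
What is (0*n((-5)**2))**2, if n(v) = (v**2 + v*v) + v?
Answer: 0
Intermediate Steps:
n(v) = v + 2*v**2 (n(v) = (v**2 + v**2) + v = 2*v**2 + v = v + 2*v**2)
(0*n((-5)**2))**2 = (0*((-5)**2*(1 + 2*(-5)**2)))**2 = (0*(25*(1 + 2*25)))**2 = (0*(25*(1 + 50)))**2 = (0*(25*51))**2 = (0*1275)**2 = 0**2 = 0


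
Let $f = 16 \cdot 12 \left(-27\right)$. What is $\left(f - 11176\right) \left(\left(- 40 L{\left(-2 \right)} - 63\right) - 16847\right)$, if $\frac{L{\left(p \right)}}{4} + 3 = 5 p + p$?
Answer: $237383600$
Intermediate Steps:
$L{\left(p \right)} = -12 + 24 p$ ($L{\left(p \right)} = -12 + 4 \left(5 p + p\right) = -12 + 4 \cdot 6 p = -12 + 24 p$)
$f = -5184$ ($f = 192 \left(-27\right) = -5184$)
$\left(f - 11176\right) \left(\left(- 40 L{\left(-2 \right)} - 63\right) - 16847\right) = \left(-5184 - 11176\right) \left(\left(- 40 \left(-12 + 24 \left(-2\right)\right) - 63\right) - 16847\right) = - 16360 \left(\left(- 40 \left(-12 - 48\right) - 63\right) - 16847\right) = - 16360 \left(\left(\left(-40\right) \left(-60\right) - 63\right) - 16847\right) = - 16360 \left(\left(2400 - 63\right) - 16847\right) = - 16360 \left(2337 - 16847\right) = \left(-16360\right) \left(-14510\right) = 237383600$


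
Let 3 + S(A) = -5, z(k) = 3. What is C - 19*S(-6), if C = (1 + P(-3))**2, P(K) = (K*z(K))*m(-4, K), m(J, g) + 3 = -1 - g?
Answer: 252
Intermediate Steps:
m(J, g) = -4 - g (m(J, g) = -3 + (-1 - g) = -4 - g)
P(K) = 3*K*(-4 - K) (P(K) = (K*3)*(-4 - K) = (3*K)*(-4 - K) = 3*K*(-4 - K))
S(A) = -8 (S(A) = -3 - 5 = -8)
C = 100 (C = (1 - 3*(-3)*(4 - 3))**2 = (1 - 3*(-3)*1)**2 = (1 + 9)**2 = 10**2 = 100)
C - 19*S(-6) = 100 - 19*(-8) = 100 + 152 = 252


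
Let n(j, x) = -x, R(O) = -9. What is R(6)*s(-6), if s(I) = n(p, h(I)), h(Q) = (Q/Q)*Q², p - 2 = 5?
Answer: 324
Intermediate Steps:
p = 7 (p = 2 + 5 = 7)
h(Q) = Q² (h(Q) = 1*Q² = Q²)
s(I) = -I²
R(6)*s(-6) = -(-9)*(-6)² = -(-9)*36 = -9*(-36) = 324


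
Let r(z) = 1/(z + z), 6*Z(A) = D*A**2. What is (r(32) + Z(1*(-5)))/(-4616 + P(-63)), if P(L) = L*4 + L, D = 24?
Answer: -6401/315584 ≈ -0.020283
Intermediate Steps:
Z(A) = 4*A**2 (Z(A) = (24*A**2)/6 = 4*A**2)
r(z) = 1/(2*z)
P(L) = 5*L (P(L) = 4*L + L = 5*L)
(r(32) + Z(1*(-5)))/(-4616 + P(-63)) = ((1/2)/32 + 4*(1*(-5))**2)/(-4616 + 5*(-63)) = ((1/2)*(1/32) + 4*(-5)**2)/(-4616 - 315) = (1/64 + 4*25)/(-4931) = (1/64 + 100)*(-1/4931) = (6401/64)*(-1/4931) = -6401/315584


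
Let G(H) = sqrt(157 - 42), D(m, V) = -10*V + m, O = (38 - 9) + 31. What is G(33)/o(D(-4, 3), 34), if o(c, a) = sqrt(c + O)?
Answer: sqrt(2990)/26 ≈ 2.1031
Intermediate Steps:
O = 60 (O = 29 + 31 = 60)
D(m, V) = m - 10*V
G(H) = sqrt(115)
o(c, a) = sqrt(60 + c) (o(c, a) = sqrt(c + 60) = sqrt(60 + c))
G(33)/o(D(-4, 3), 34) = sqrt(115)/(sqrt(60 + (-4 - 10*3))) = sqrt(115)/(sqrt(60 + (-4 - 30))) = sqrt(115)/(sqrt(60 - 34)) = sqrt(115)/(sqrt(26)) = sqrt(115)*(sqrt(26)/26) = sqrt(2990)/26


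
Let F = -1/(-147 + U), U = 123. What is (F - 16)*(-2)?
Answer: 383/12 ≈ 31.917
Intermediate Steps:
F = 1/24 (F = -1/(-147 + 123) = -1/(-24) = -1*(-1/24) = 1/24 ≈ 0.041667)
(F - 16)*(-2) = (1/24 - 16)*(-2) = -383/24*(-2) = 383/12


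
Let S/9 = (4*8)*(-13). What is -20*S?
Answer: 74880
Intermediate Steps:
S = -3744 (S = 9*((4*8)*(-13)) = 9*(32*(-13)) = 9*(-416) = -3744)
-20*S = -20*(-3744) = 74880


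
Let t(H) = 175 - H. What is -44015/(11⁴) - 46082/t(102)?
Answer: -677899657/1068793 ≈ -634.27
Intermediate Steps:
-44015/(11⁴) - 46082/t(102) = -44015/(11⁴) - 46082/(175 - 1*102) = -44015/14641 - 46082/(175 - 102) = -44015*1/14641 - 46082/73 = -44015/14641 - 46082*1/73 = -44015/14641 - 46082/73 = -677899657/1068793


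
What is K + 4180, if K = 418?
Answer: 4598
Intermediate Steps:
K + 4180 = 418 + 4180 = 4598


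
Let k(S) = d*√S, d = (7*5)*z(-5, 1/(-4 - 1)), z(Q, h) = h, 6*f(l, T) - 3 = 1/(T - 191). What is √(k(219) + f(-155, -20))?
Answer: √(200028 - 2804823*√219)/633 ≈ 10.153*I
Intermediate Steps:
f(l, T) = ½ + 1/(6*(-191 + T)) (f(l, T) = ½ + 1/(6*(T - 191)) = ½ + 1/(6*(-191 + T)))
d = -7 (d = (7*5)/(-4 - 1) = 35/(-5) = 35*(-⅕) = -7)
k(S) = -7*√S
√(k(219) + f(-155, -20)) = √(-7*√219 + (-572 + 3*(-20))/(6*(-191 - 20))) = √(-7*√219 + (⅙)*(-572 - 60)/(-211)) = √(-7*√219 + (⅙)*(-1/211)*(-632)) = √(-7*√219 + 316/633) = √(316/633 - 7*√219)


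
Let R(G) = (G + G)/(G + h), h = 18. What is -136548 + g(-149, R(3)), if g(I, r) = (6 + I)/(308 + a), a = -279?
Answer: -3960035/29 ≈ -1.3655e+5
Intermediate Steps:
R(G) = 2*G/(18 + G) (R(G) = (G + G)/(G + 18) = (2*G)/(18 + G) = 2*G/(18 + G))
g(I, r) = 6/29 + I/29 (g(I, r) = (6 + I)/(308 - 279) = (6 + I)/29 = (6 + I)*(1/29) = 6/29 + I/29)
-136548 + g(-149, R(3)) = -136548 + (6/29 + (1/29)*(-149)) = -136548 + (6/29 - 149/29) = -136548 - 143/29 = -3960035/29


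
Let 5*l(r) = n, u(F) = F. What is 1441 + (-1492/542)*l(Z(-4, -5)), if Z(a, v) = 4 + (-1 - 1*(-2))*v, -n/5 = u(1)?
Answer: 391257/271 ≈ 1443.8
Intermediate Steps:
n = -5 (n = -5*1 = -5)
Z(a, v) = 4 + v (Z(a, v) = 4 + (-1 + 2)*v = 4 + 1*v = 4 + v)
l(r) = -1 (l(r) = (⅕)*(-5) = -1)
1441 + (-1492/542)*l(Z(-4, -5)) = 1441 - 1492/542*(-1) = 1441 - 1492*1/542*(-1) = 1441 - 746/271*(-1) = 1441 + 746/271 = 391257/271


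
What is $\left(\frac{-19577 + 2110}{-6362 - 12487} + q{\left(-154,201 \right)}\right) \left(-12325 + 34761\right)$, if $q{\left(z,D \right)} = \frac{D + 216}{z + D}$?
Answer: $\frac{194766512152}{885903} \approx 2.1985 \cdot 10^{5}$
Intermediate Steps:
$q{\left(z,D \right)} = \frac{216 + D}{D + z}$
$\left(\frac{-19577 + 2110}{-6362 - 12487} + q{\left(-154,201 \right)}\right) \left(-12325 + 34761\right) = \left(\frac{-19577 + 2110}{-6362 - 12487} + \frac{216 + 201}{201 - 154}\right) \left(-12325 + 34761\right) = \left(- \frac{17467}{-18849} + \frac{1}{47} \cdot 417\right) 22436 = \left(\left(-17467\right) \left(- \frac{1}{18849}\right) + \frac{1}{47} \cdot 417\right) 22436 = \left(\frac{17467}{18849} + \frac{417}{47}\right) 22436 = \frac{8680982}{885903} \cdot 22436 = \frac{194766512152}{885903}$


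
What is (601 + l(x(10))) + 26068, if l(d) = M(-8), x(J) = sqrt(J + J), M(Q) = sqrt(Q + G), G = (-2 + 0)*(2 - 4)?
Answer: 26669 + 2*I ≈ 26669.0 + 2.0*I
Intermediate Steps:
G = 4 (G = -2*(-2) = 4)
M(Q) = sqrt(4 + Q) (M(Q) = sqrt(Q + 4) = sqrt(4 + Q))
x(J) = sqrt(2)*sqrt(J) (x(J) = sqrt(2*J) = sqrt(2)*sqrt(J))
l(d) = 2*I (l(d) = sqrt(4 - 8) = sqrt(-4) = 2*I)
(601 + l(x(10))) + 26068 = (601 + 2*I) + 26068 = 26669 + 2*I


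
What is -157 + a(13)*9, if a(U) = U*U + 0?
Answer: 1364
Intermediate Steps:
a(U) = U² (a(U) = U² + 0 = U²)
-157 + a(13)*9 = -157 + 13²*9 = -157 + 169*9 = -157 + 1521 = 1364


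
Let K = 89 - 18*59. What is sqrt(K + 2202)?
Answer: sqrt(1229) ≈ 35.057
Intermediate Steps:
K = -973 (K = 89 - 1062 = -973)
sqrt(K + 2202) = sqrt(-973 + 2202) = sqrt(1229)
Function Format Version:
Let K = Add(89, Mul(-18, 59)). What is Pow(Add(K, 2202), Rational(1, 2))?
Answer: Pow(1229, Rational(1, 2)) ≈ 35.057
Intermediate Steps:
K = -973 (K = Add(89, -1062) = -973)
Pow(Add(K, 2202), Rational(1, 2)) = Pow(Add(-973, 2202), Rational(1, 2)) = Pow(1229, Rational(1, 2))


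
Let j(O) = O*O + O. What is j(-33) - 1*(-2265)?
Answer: 3321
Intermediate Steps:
j(O) = O + O² (j(O) = O² + O = O + O²)
j(-33) - 1*(-2265) = -33*(1 - 33) - 1*(-2265) = -33*(-32) + 2265 = 1056 + 2265 = 3321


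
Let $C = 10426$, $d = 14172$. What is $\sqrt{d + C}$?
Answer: $7 \sqrt{502} \approx 156.84$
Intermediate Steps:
$\sqrt{d + C} = \sqrt{14172 + 10426} = \sqrt{24598} = 7 \sqrt{502}$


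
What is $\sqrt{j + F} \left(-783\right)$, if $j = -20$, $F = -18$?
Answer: $- 783 i \sqrt{38} \approx - 4826.7 i$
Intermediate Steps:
$\sqrt{j + F} \left(-783\right) = \sqrt{-20 - 18} \left(-783\right) = \sqrt{-38} \left(-783\right) = i \sqrt{38} \left(-783\right) = - 783 i \sqrt{38}$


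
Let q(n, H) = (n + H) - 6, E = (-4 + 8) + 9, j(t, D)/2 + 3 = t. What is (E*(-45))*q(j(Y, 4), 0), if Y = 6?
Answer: 0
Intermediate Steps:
j(t, D) = -6 + 2*t
E = 13 (E = 4 + 9 = 13)
q(n, H) = -6 + H + n (q(n, H) = (H + n) - 6 = -6 + H + n)
(E*(-45))*q(j(Y, 4), 0) = (13*(-45))*(-6 + 0 + (-6 + 2*6)) = -585*(-6 + 0 + (-6 + 12)) = -585*(-6 + 0 + 6) = -585*0 = 0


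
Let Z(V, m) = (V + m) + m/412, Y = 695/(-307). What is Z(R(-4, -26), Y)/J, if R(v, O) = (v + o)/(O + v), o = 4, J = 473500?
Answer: -57407/11978034800 ≈ -4.7927e-6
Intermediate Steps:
R(v, O) = (4 + v)/(O + v) (R(v, O) = (v + 4)/(O + v) = (4 + v)/(O + v))
Y = -695/307 (Y = 695*(-1/307) = -695/307 ≈ -2.2638)
Z(V, m) = V + 413*m/412 (Z(V, m) = (V + m) + m*(1/412) = (V + m) + m/412 = V + 413*m/412)
Z(R(-4, -26), Y)/J = ((4 - 4)/(-26 - 4) + (413/412)*(-695/307))/473500 = (0/(-30) - 287035/126484)*(1/473500) = (-1/30*0 - 287035/126484)*(1/473500) = (0 - 287035/126484)*(1/473500) = -287035/126484*1/473500 = -57407/11978034800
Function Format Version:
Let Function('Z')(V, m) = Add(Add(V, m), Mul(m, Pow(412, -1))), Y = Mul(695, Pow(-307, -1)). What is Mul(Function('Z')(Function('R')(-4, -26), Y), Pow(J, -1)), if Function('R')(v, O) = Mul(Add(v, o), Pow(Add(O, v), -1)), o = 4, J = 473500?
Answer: Rational(-57407, 11978034800) ≈ -4.7927e-6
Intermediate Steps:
Function('R')(v, O) = Mul(Pow(Add(O, v), -1), Add(4, v)) (Function('R')(v, O) = Mul(Add(v, 4), Pow(Add(O, v), -1)) = Mul(Add(4, v), Pow(Add(O, v), -1)) = Mul(Pow(Add(O, v), -1), Add(4, v)))
Y = Rational(-695, 307) (Y = Mul(695, Rational(-1, 307)) = Rational(-695, 307) ≈ -2.2638)
Function('Z')(V, m) = Add(V, Mul(Rational(413, 412), m)) (Function('Z')(V, m) = Add(Add(V, m), Mul(m, Rational(1, 412))) = Add(Add(V, m), Mul(Rational(1, 412), m)) = Add(V, Mul(Rational(413, 412), m)))
Mul(Function('Z')(Function('R')(-4, -26), Y), Pow(J, -1)) = Mul(Add(Mul(Pow(Add(-26, -4), -1), Add(4, -4)), Mul(Rational(413, 412), Rational(-695, 307))), Pow(473500, -1)) = Mul(Add(Mul(Pow(-30, -1), 0), Rational(-287035, 126484)), Rational(1, 473500)) = Mul(Add(Mul(Rational(-1, 30), 0), Rational(-287035, 126484)), Rational(1, 473500)) = Mul(Add(0, Rational(-287035, 126484)), Rational(1, 473500)) = Mul(Rational(-287035, 126484), Rational(1, 473500)) = Rational(-57407, 11978034800)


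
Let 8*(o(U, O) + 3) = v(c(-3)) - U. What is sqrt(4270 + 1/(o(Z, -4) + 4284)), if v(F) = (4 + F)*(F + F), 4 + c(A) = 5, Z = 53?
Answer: sqrt(4995823520390)/34205 ≈ 65.345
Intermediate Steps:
c(A) = 1 (c(A) = -4 + 5 = 1)
v(F) = 2*F*(4 + F) (v(F) = (4 + F)*(2*F) = 2*F*(4 + F))
o(U, O) = -7/4 - U/8 (o(U, O) = -3 + (2*1*(4 + 1) - U)/8 = -3 + (2*1*5 - U)/8 = -3 + (10 - U)/8 = -3 + (5/4 - U/8) = -7/4 - U/8)
sqrt(4270 + 1/(o(Z, -4) + 4284)) = sqrt(4270 + 1/((-7/4 - 1/8*53) + 4284)) = sqrt(4270 + 1/((-7/4 - 53/8) + 4284)) = sqrt(4270 + 1/(-67/8 + 4284)) = sqrt(4270 + 1/(34205/8)) = sqrt(4270 + 8/34205) = sqrt(146055358/34205) = sqrt(4995823520390)/34205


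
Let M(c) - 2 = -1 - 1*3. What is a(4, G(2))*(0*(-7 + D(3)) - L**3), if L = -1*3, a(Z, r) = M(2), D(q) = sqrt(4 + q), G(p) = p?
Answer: -54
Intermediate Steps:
M(c) = -2 (M(c) = 2 + (-1 - 1*3) = 2 + (-1 - 3) = 2 - 4 = -2)
a(Z, r) = -2
L = -3
a(4, G(2))*(0*(-7 + D(3)) - L**3) = -2*(0*(-7 + sqrt(4 + 3)) - 1*(-3)**3) = -2*(0*(-7 + sqrt(7)) - 1*(-27)) = -2*(0 + 27) = -2*27 = -54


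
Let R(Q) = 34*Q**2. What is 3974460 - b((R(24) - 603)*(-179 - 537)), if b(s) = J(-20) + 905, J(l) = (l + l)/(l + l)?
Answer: 3973554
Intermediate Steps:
J(l) = 1 (J(l) = (2*l)/((2*l)) = (2*l)*(1/(2*l)) = 1)
b(s) = 906 (b(s) = 1 + 905 = 906)
3974460 - b((R(24) - 603)*(-179 - 537)) = 3974460 - 1*906 = 3974460 - 906 = 3973554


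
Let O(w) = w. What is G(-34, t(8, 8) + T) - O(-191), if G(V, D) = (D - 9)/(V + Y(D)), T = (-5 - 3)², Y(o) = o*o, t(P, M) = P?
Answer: 983713/5150 ≈ 191.01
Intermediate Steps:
Y(o) = o²
T = 64 (T = (-8)² = 64)
G(V, D) = (-9 + D)/(V + D²) (G(V, D) = (D - 9)/(V + D²) = (-9 + D)/(V + D²))
G(-34, t(8, 8) + T) - O(-191) = (-9 + (8 + 64))/(-34 + (8 + 64)²) - 1*(-191) = (-9 + 72)/(-34 + 72²) + 191 = 63/(-34 + 5184) + 191 = 63/5150 + 191 = 983713/5150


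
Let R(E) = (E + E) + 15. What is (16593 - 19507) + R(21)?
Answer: -2857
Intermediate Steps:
R(E) = 15 + 2*E (R(E) = 2*E + 15 = 15 + 2*E)
(16593 - 19507) + R(21) = (16593 - 19507) + (15 + 2*21) = -2914 + (15 + 42) = -2914 + 57 = -2857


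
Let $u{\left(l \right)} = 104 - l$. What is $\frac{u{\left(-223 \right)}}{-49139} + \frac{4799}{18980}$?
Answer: $\frac{229611601}{932658220} \approx 0.24619$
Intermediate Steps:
$\frac{u{\left(-223 \right)}}{-49139} + \frac{4799}{18980} = \frac{104 - -223}{-49139} + \frac{4799}{18980} = \left(104 + 223\right) \left(- \frac{1}{49139}\right) + 4799 \cdot \frac{1}{18980} = 327 \left(- \frac{1}{49139}\right) + \frac{4799}{18980} = - \frac{327}{49139} + \frac{4799}{18980} = \frac{229611601}{932658220}$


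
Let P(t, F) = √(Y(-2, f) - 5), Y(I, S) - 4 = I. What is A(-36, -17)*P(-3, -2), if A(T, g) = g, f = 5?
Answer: -17*I*√3 ≈ -29.445*I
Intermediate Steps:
Y(I, S) = 4 + I
P(t, F) = I*√3 (P(t, F) = √((4 - 2) - 5) = √(2 - 5) = √(-3) = I*√3)
A(-36, -17)*P(-3, -2) = -17*I*√3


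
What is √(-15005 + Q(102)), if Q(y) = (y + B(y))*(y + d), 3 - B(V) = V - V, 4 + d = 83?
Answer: 20*√10 ≈ 63.246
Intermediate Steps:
d = 79 (d = -4 + 83 = 79)
B(V) = 3 (B(V) = 3 - (V - V) = 3 - 1*0 = 3 + 0 = 3)
Q(y) = (3 + y)*(79 + y) (Q(y) = (y + 3)*(y + 79) = (3 + y)*(79 + y))
√(-15005 + Q(102)) = √(-15005 + (237 + 102² + 82*102)) = √(-15005 + (237 + 10404 + 8364)) = √(-15005 + 19005) = √4000 = 20*√10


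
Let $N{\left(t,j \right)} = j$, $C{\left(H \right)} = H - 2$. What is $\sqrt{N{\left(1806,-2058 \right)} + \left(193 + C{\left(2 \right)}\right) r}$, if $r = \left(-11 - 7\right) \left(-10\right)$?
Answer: $\sqrt{32682} \approx 180.78$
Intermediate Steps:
$C{\left(H \right)} = -2 + H$ ($C{\left(H \right)} = H - 2 = -2 + H$)
$r = 180$ ($r = \left(-18\right) \left(-10\right) = 180$)
$\sqrt{N{\left(1806,-2058 \right)} + \left(193 + C{\left(2 \right)}\right) r} = \sqrt{-2058 + \left(193 + \left(-2 + 2\right)\right) 180} = \sqrt{-2058 + \left(193 + 0\right) 180} = \sqrt{-2058 + 193 \cdot 180} = \sqrt{-2058 + 34740} = \sqrt{32682}$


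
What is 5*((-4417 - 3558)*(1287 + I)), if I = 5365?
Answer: -265248500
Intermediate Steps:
5*((-4417 - 3558)*(1287 + I)) = 5*((-4417 - 3558)*(1287 + 5365)) = 5*(-7975*6652) = 5*(-53049700) = -265248500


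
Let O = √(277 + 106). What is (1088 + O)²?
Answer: (1088 + √383)² ≈ 1.2267e+6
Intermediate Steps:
O = √383 ≈ 19.570
(1088 + O)² = (1088 + √383)²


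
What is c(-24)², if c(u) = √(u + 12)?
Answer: -12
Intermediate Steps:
c(u) = √(12 + u)
c(-24)² = (√(12 - 24))² = (√(-12))² = (2*I*√3)² = -12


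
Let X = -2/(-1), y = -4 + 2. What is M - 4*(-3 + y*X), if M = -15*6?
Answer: -62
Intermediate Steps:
M = -90
y = -2
X = 2 (X = -2*(-1) = 2)
M - 4*(-3 + y*X) = -90 - 4*(-3 - 2*2) = -90 - 4*(-3 - 4) = -90 - 4*(-7) = -90 + 28 = -62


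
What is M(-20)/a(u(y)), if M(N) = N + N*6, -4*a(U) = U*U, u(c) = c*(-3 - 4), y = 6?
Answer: 20/63 ≈ 0.31746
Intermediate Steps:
u(c) = -7*c (u(c) = c*(-7) = -7*c)
a(U) = -U²/4 (a(U) = -U*U/4 = -U²/4)
M(N) = 7*N (M(N) = N + 6*N = 7*N)
M(-20)/a(u(y)) = (7*(-20))/((-(-7*6)²/4)) = -140/((-¼*(-42)²)) = -140/((-¼*1764)) = -140/(-441) = -140*(-1/441) = 20/63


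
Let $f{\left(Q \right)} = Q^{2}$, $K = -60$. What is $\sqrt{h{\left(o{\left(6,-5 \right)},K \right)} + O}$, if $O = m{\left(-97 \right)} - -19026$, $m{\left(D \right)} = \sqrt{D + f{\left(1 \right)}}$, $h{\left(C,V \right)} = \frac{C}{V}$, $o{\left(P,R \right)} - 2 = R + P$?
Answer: $\frac{\sqrt{1902595 + 400 i \sqrt{6}}}{10} \approx 137.93 + 0.035517 i$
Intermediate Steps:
$o{\left(P,R \right)} = 2 + P + R$ ($o{\left(P,R \right)} = 2 + \left(R + P\right) = 2 + \left(P + R\right) = 2 + P + R$)
$m{\left(D \right)} = \sqrt{1 + D}$ ($m{\left(D \right)} = \sqrt{D + 1^{2}} = \sqrt{D + 1} = \sqrt{1 + D}$)
$O = 19026 + 4 i \sqrt{6}$ ($O = \sqrt{1 - 97} - -19026 = \sqrt{-96} + 19026 = 4 i \sqrt{6} + 19026 = 19026 + 4 i \sqrt{6} \approx 19026.0 + 9.798 i$)
$\sqrt{h{\left(o{\left(6,-5 \right)},K \right)} + O} = \sqrt{\frac{2 + 6 - 5}{-60} + \left(19026 + 4 i \sqrt{6}\right)} = \sqrt{3 \left(- \frac{1}{60}\right) + \left(19026 + 4 i \sqrt{6}\right)} = \sqrt{- \frac{1}{20} + \left(19026 + 4 i \sqrt{6}\right)} = \sqrt{\frac{380519}{20} + 4 i \sqrt{6}}$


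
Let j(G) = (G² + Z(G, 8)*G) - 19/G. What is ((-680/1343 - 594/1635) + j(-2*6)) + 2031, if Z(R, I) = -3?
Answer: 1142704001/516660 ≈ 2211.7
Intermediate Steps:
j(G) = G² - 19/G - 3*G (j(G) = (G² - 3*G) - 19/G = G² - 19/G - 3*G)
((-680/1343 - 594/1635) + j(-2*6)) + 2031 = ((-680/1343 - 594/1635) + (-19 + (-2*6)²*(-3 - 2*6))/((-2*6))) + 2031 = ((-680*1/1343 - 594*1/1635) + (-19 + (-12)²*(-3 - 12))/(-12)) + 2031 = ((-40/79 - 198/545) - (-19 + 144*(-15))/12) + 2031 = (-37442/43055 - (-19 - 2160)/12) + 2031 = (-37442/43055 - 1/12*(-2179)) + 2031 = (-37442/43055 + 2179/12) + 2031 = 93367541/516660 + 2031 = 1142704001/516660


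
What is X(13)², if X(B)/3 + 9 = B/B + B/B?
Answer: 441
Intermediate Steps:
X(B) = -21 (X(B) = -27 + 3*(B/B + B/B) = -27 + 3*(1 + 1) = -27 + 3*2 = -27 + 6 = -21)
X(13)² = (-21)² = 441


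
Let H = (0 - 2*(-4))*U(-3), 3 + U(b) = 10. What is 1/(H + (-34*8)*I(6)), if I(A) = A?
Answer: -1/1576 ≈ -0.00063452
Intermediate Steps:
U(b) = 7 (U(b) = -3 + 10 = 7)
H = 56 (H = (0 - 2*(-4))*7 = (0 + 8)*7 = 8*7 = 56)
1/(H + (-34*8)*I(6)) = 1/(56 - 34*8*6) = 1/(56 - 272*6) = 1/(56 - 1632) = 1/(-1576) = -1/1576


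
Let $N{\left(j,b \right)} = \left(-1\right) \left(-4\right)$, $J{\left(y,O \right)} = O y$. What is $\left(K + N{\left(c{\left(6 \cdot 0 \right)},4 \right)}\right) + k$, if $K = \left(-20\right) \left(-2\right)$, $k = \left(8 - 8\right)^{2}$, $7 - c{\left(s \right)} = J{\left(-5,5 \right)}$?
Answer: $44$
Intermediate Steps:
$c{\left(s \right)} = 32$ ($c{\left(s \right)} = 7 - 5 \left(-5\right) = 7 - -25 = 7 + 25 = 32$)
$N{\left(j,b \right)} = 4$
$k = 0$ ($k = 0^{2} = 0$)
$K = 40$
$\left(K + N{\left(c{\left(6 \cdot 0 \right)},4 \right)}\right) + k = \left(40 + 4\right) + 0 = 44 + 0 = 44$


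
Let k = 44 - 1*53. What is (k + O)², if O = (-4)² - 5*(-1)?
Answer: 144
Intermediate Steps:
k = -9 (k = 44 - 53 = -9)
O = 21 (O = 16 + 5 = 21)
(k + O)² = (-9 + 21)² = 12² = 144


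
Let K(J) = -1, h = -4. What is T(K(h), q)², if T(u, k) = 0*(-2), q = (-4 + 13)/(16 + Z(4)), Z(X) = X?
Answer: 0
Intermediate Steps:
q = 9/20 (q = (-4 + 13)/(16 + 4) = 9/20 ≈ 0.45000)
T(u, k) = 0
T(K(h), q)² = 0² = 0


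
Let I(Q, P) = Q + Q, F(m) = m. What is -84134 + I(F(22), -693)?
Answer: -84090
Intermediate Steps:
I(Q, P) = 2*Q
-84134 + I(F(22), -693) = -84134 + 2*22 = -84134 + 44 = -84090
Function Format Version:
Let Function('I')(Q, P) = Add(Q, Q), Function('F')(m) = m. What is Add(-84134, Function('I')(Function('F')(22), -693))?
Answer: -84090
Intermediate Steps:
Function('I')(Q, P) = Mul(2, Q)
Add(-84134, Function('I')(Function('F')(22), -693)) = Add(-84134, Mul(2, 22)) = Add(-84134, 44) = -84090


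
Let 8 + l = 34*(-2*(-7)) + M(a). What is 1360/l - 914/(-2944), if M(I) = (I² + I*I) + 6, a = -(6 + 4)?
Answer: 1154969/496064 ≈ 2.3283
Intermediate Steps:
a = -10 (a = -1*10 = -10)
M(I) = 6 + 2*I² (M(I) = (I² + I²) + 6 = 2*I² + 6 = 6 + 2*I²)
l = 674 (l = -8 + (34*(-2*(-7)) + (6 + 2*(-10)²)) = -8 + (34*14 + (6 + 2*100)) = -8 + (476 + (6 + 200)) = -8 + (476 + 206) = -8 + 682 = 674)
1360/l - 914/(-2944) = 1360/674 - 914/(-2944) = 1360*(1/674) - 914*(-1/2944) = 680/337 + 457/1472 = 1154969/496064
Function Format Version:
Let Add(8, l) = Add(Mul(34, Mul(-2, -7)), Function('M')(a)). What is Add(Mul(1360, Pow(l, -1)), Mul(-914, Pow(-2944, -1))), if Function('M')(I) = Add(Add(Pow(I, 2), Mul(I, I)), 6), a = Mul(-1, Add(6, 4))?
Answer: Rational(1154969, 496064) ≈ 2.3283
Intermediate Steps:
a = -10 (a = Mul(-1, 10) = -10)
Function('M')(I) = Add(6, Mul(2, Pow(I, 2))) (Function('M')(I) = Add(Add(Pow(I, 2), Pow(I, 2)), 6) = Add(Mul(2, Pow(I, 2)), 6) = Add(6, Mul(2, Pow(I, 2))))
l = 674 (l = Add(-8, Add(Mul(34, Mul(-2, -7)), Add(6, Mul(2, Pow(-10, 2))))) = Add(-8, Add(Mul(34, 14), Add(6, Mul(2, 100)))) = Add(-8, Add(476, Add(6, 200))) = Add(-8, Add(476, 206)) = Add(-8, 682) = 674)
Add(Mul(1360, Pow(l, -1)), Mul(-914, Pow(-2944, -1))) = Add(Mul(1360, Pow(674, -1)), Mul(-914, Pow(-2944, -1))) = Add(Mul(1360, Rational(1, 674)), Mul(-914, Rational(-1, 2944))) = Add(Rational(680, 337), Rational(457, 1472)) = Rational(1154969, 496064)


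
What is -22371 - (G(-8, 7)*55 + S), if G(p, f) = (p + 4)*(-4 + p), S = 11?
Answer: -25022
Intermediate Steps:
G(p, f) = (-4 + p)*(4 + p) (G(p, f) = (4 + p)*(-4 + p) = (-4 + p)*(4 + p))
-22371 - (G(-8, 7)*55 + S) = -22371 - ((-16 + (-8)**2)*55 + 11) = -22371 - ((-16 + 64)*55 + 11) = -22371 - (48*55 + 11) = -22371 - (2640 + 11) = -22371 - 1*2651 = -22371 - 2651 = -25022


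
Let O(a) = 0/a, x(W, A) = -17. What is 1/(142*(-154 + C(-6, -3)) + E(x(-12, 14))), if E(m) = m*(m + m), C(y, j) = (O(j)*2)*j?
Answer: -1/21290 ≈ -4.6970e-5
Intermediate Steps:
O(a) = 0
C(y, j) = 0 (C(y, j) = (0*2)*j = 0*j = 0)
E(m) = 2*m**2 (E(m) = m*(2*m) = 2*m**2)
1/(142*(-154 + C(-6, -3)) + E(x(-12, 14))) = 1/(142*(-154 + 0) + 2*(-17)**2) = 1/(142*(-154) + 2*289) = 1/(-21868 + 578) = 1/(-21290) = -1/21290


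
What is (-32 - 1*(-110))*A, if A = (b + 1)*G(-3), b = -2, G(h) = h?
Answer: 234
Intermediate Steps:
A = 3 (A = (-2 + 1)*(-3) = -1*(-3) = 3)
(-32 - 1*(-110))*A = (-32 - 1*(-110))*3 = (-32 + 110)*3 = 78*3 = 234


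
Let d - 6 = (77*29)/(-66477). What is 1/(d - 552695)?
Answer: -66477/36741108886 ≈ -1.8093e-6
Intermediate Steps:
d = 396629/66477 (d = 6 + (77*29)/(-66477) = 6 + 2233*(-1/66477) = 6 - 2233/66477 = 396629/66477 ≈ 5.9664)
1/(d - 552695) = 1/(396629/66477 - 552695) = 1/(-36741108886/66477) = -66477/36741108886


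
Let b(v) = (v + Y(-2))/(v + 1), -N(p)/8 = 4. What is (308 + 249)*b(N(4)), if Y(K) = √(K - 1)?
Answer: 17824/31 - 557*I*√3/31 ≈ 574.97 - 31.121*I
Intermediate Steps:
Y(K) = √(-1 + K)
N(p) = -32 (N(p) = -8*4 = -32)
b(v) = (v + I*√3)/(1 + v) (b(v) = (v + √(-1 - 2))/(v + 1) = (v + √(-3))/(1 + v) = (v + I*√3)/(1 + v))
(308 + 249)*b(N(4)) = (308 + 249)*((-32 + I*√3)/(1 - 32)) = 557*((-32 + I*√3)/(-31)) = 557*(-(-32 + I*√3)/31) = 557*(32/31 - I*√3/31) = 17824/31 - 557*I*√3/31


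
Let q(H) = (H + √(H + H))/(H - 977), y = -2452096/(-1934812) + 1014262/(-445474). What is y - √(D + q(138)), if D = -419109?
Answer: -108757659405/107738555111 - I*√(295019742171 + 1678*√69)/839 ≈ -1.0095 - 647.39*I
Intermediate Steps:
y = -108757659405/107738555111 (y = -2452096*(-1/1934812) + 1014262*(-1/445474) = 613024/483703 - 507131/222737 = -108757659405/107738555111 ≈ -1.0095)
q(H) = (H + √2*√H)/(-977 + H) (q(H) = (H + √(2*H))/(-977 + H) = (H + √2*√H)/(-977 + H))
y - √(D + q(138)) = -108757659405/107738555111 - √(-419109 + (138 + √2*√138)/(-977 + 138)) = -108757659405/107738555111 - √(-419109 + (138 + 2*√69)/(-839)) = -108757659405/107738555111 - √(-419109 - (138 + 2*√69)/839) = -108757659405/107738555111 - √(-419109 + (-138/839 - 2*√69/839)) = -108757659405/107738555111 - √(-351632589/839 - 2*√69/839)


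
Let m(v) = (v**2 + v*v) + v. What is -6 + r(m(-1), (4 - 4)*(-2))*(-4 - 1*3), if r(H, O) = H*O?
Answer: -6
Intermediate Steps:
m(v) = v + 2*v**2 (m(v) = (v**2 + v**2) + v = 2*v**2 + v = v + 2*v**2)
-6 + r(m(-1), (4 - 4)*(-2))*(-4 - 1*3) = -6 + ((-(1 + 2*(-1)))*((4 - 4)*(-2)))*(-4 - 1*3) = -6 + ((-(1 - 2))*(0*(-2)))*(-4 - 3) = -6 + (-1*(-1)*0)*(-7) = -6 + (1*0)*(-7) = -6 + 0*(-7) = -6 + 0 = -6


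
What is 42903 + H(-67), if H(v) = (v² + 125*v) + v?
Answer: 38950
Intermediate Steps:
H(v) = v² + 126*v
42903 + H(-67) = 42903 - 67*(126 - 67) = 42903 - 67*59 = 42903 - 3953 = 38950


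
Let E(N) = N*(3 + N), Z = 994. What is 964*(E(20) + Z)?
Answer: 1401656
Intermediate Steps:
964*(E(20) + Z) = 964*(20*(3 + 20) + 994) = 964*(20*23 + 994) = 964*(460 + 994) = 964*1454 = 1401656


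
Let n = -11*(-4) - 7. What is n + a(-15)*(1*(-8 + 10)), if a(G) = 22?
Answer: 81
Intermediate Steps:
n = 37 (n = 44 - 7 = 37)
n + a(-15)*(1*(-8 + 10)) = 37 + 22*(1*(-8 + 10)) = 37 + 22*(1*2) = 37 + 22*2 = 37 + 44 = 81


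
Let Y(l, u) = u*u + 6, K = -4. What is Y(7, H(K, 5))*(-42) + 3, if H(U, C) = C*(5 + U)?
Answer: -1299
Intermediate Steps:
Y(l, u) = 6 + u² (Y(l, u) = u² + 6 = 6 + u²)
Y(7, H(K, 5))*(-42) + 3 = (6 + (5*(5 - 4))²)*(-42) + 3 = (6 + (5*1)²)*(-42) + 3 = (6 + 5²)*(-42) + 3 = (6 + 25)*(-42) + 3 = 31*(-42) + 3 = -1302 + 3 = -1299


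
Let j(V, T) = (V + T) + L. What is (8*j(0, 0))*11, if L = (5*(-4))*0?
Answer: 0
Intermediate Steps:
L = 0 (L = -20*0 = 0)
j(V, T) = T + V (j(V, T) = (V + T) + 0 = (T + V) + 0 = T + V)
(8*j(0, 0))*11 = (8*(0 + 0))*11 = (8*0)*11 = 0*11 = 0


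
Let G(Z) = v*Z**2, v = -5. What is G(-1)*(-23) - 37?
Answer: 78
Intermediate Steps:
G(Z) = -5*Z**2
G(-1)*(-23) - 37 = -5*(-1)**2*(-23) - 37 = -5*1*(-23) - 37 = -5*(-23) - 37 = 115 - 37 = 78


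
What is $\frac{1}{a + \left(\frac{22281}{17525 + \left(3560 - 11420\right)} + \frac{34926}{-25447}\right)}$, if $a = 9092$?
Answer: $\frac{245945255}{2236363683277} \approx 0.00010998$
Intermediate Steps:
$\frac{1}{a + \left(\frac{22281}{17525 + \left(3560 - 11420\right)} + \frac{34926}{-25447}\right)} = \frac{1}{9092 + \left(\frac{22281}{17525 + \left(3560 - 11420\right)} + \frac{34926}{-25447}\right)} = \frac{1}{9092 + \left(\frac{22281}{17525 + \left(3560 - 11420\right)} + 34926 \left(- \frac{1}{25447}\right)\right)} = \frac{1}{9092 - \left(\frac{34926}{25447} - \frac{22281}{17525 - 7860}\right)} = \frac{1}{9092 - \left(\frac{34926}{25447} - \frac{22281}{9665}\right)} = \frac{1}{9092 + \left(22281 \cdot \frac{1}{9665} - \frac{34926}{25447}\right)} = \frac{1}{9092 + \left(\frac{22281}{9665} - \frac{34926}{25447}\right)} = \frac{1}{9092 + \frac{229424817}{245945255}} = \frac{1}{\frac{2236363683277}{245945255}} = \frac{245945255}{2236363683277}$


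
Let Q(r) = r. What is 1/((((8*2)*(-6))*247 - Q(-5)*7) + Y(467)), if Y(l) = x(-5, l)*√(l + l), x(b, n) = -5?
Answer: -23677/560576979 + 5*√934/560576979 ≈ -4.1964e-5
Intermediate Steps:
Y(l) = -5*√2*√l (Y(l) = -5*√(l + l) = -5*√2*√l)
1/((((8*2)*(-6))*247 - Q(-5)*7) + Y(467)) = 1/((((8*2)*(-6))*247 - 1*(-5)*7) - 5*√2*√467) = 1/(((16*(-6))*247 + 5*7) - 5*√934) = 1/((-96*247 + 35) - 5*√934) = 1/((-23712 + 35) - 5*√934) = 1/(-23677 - 5*√934)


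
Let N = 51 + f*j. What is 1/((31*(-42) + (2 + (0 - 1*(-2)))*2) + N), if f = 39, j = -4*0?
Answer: -1/1243 ≈ -0.00080451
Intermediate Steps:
j = 0
N = 51 (N = 51 + 39*0 = 51 + 0 = 51)
1/((31*(-42) + (2 + (0 - 1*(-2)))*2) + N) = 1/((31*(-42) + (2 + (0 - 1*(-2)))*2) + 51) = 1/((-1302 + (2 + (0 + 2))*2) + 51) = 1/((-1302 + (2 + 2)*2) + 51) = 1/((-1302 + 4*2) + 51) = 1/((-1302 + 8) + 51) = 1/(-1294 + 51) = 1/(-1243) = -1/1243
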